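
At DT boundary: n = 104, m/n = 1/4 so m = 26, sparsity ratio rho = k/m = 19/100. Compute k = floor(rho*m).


m = 1/4*104 = 26.
rho = 19/100.
rho*m = 19/100*26 = 4.94.
k = floor(4.94) = 4.

4


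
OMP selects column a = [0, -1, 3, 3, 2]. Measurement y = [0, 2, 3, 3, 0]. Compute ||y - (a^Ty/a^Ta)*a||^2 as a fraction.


a^T a = 23.
a^T y = 16.
coeff = 16/23 = 16/23.
||r||^2 = 250/23.

250/23


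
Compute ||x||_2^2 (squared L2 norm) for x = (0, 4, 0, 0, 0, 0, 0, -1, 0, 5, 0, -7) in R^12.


Non-zero entries: [(1, 4), (7, -1), (9, 5), (11, -7)]
Squares: [16, 1, 25, 49]
||x||_2^2 = sum = 91.

91


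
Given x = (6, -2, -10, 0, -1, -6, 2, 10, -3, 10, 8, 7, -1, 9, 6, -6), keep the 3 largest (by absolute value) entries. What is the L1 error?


Sorted |x_i| descending: [10, 10, 10, 9, 8, 7, 6, 6, 6, 6, 3, 2, 2, 1, 1, 0]
Keep top 3: [10, 10, 10]
Tail entries: [9, 8, 7, 6, 6, 6, 6, 3, 2, 2, 1, 1, 0]
L1 error = sum of tail = 57.

57


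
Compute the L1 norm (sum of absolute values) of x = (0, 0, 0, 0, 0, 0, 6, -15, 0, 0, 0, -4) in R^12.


Non-zero entries: [(6, 6), (7, -15), (11, -4)]
Absolute values: [6, 15, 4]
||x||_1 = sum = 25.

25


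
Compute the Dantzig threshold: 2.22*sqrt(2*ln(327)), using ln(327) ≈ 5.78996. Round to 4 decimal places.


ln(327) ≈ 5.78996.
2*ln(n) ≈ 11.57992.
sqrt(2*ln(n)) ≈ sqrt(11.57992) ≈ 3.402928.
threshold ≈ 2.22*3.402928 = 7.55450016 ≈ 7.5545.

7.5545


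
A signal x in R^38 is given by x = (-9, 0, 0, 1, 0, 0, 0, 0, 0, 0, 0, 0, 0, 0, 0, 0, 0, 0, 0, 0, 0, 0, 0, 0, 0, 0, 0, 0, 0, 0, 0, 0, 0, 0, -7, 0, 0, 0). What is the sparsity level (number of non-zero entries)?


Non-zero positions: [0, 3, 34].
Sparsity = 3.

3


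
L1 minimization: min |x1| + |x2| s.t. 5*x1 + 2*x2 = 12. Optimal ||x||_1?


Axis intercepts:
  x1 = 12/5, x2 = 0: L1 = 12/5
  x1 = 0, x2 = 6: L1 = 6
x* = (12/5, 0)
||x*||_1 = 12/5.

12/5


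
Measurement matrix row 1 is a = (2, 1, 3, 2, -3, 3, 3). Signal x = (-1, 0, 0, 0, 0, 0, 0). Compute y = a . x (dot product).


Non-zero terms: ['2*-1']
Products: [-2]
y = sum = -2.

-2


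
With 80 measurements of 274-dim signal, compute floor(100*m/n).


100*m/n = 100*80/274 ≈ 29.1971.
floor = 29.

29


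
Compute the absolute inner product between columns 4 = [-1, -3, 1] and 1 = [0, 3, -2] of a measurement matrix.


Inner product: -1*0 + -3*3 + 1*-2
Products: [0, -9, -2]
Sum = -11.
|dot| = 11.

11


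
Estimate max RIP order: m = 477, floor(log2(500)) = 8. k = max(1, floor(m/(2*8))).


floor(log2(500)) = 8.
2*8 = 16.
m/(2*floor(log2(n))) = 477/16 ≈ 29.8125.
floor = 29.
k = max(1, 29) = 29.

29


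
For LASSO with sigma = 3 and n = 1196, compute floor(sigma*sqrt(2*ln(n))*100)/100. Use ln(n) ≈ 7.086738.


ln(1196) ≈ 7.086738.
2*ln(n) ≈ 14.173476.
sqrt(2*ln(n)) ≈ sqrt(14.173476) ≈ 3.764768.
lambda ≈ 3*3.764768 = 11.294304.
floor(lambda*100)/100 = 11.29.

11.29


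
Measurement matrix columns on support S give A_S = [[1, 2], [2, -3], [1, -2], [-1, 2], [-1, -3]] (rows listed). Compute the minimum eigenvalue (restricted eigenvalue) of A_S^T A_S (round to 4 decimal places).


A_S^T A_S = [[8, -5], [-5, 30]].
trace = 38.
det = 215.
disc = trace^2 - 4*det = 1444 - 4*215 = 584.
sqrt(584) ≈ 24.166092.
lam_min = (38 - sqrt(584))/2 ≈ (38 - 24.166092)/2 = 6.916954 ≈ 6.9170.

6.9170


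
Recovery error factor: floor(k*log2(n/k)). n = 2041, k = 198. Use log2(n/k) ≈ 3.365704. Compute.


log2(n/k) = log2(2041/198) ≈ 3.365704.
k*log2(n/k) ≈ 198*3.365704 = 666.409392.
floor(666.409392) = 666.

666


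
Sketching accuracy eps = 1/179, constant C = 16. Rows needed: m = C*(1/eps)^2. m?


1/eps = 179.
(1/eps)^2 = 32041.
m = 16*32041 = 512656.

512656


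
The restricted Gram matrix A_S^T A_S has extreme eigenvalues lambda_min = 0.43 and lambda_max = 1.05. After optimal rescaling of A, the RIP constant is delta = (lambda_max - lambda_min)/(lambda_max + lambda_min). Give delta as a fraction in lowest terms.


lambda_max - lambda_min = 1.05 - 0.43 = 0.62.
lambda_max + lambda_min = 1.05 + 0.43 = 1.48.
delta = 0.62/1.48 = 62/148 = 31/74.

31/74


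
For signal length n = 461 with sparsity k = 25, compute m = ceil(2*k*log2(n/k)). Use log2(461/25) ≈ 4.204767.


log2(n/k) = log2(461/25) ≈ 4.204767.
2*k*log2(n/k) ≈ 2*25*4.204767 = 210.23835.
m = ceil(210.23835) = 211.

211


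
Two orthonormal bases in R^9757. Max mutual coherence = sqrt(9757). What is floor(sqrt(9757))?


98^2 = 9604 <= 9757 < 9801 = 99^2, so 98 <= sqrt(9757) < 99.
floor(sqrt(9757)) = 98.

98


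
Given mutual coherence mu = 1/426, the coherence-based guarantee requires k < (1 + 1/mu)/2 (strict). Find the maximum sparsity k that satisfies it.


1/mu = 426.
1 + 1/mu = 427.
(1 + 1/mu)/2 = 213.5 is not an integer, so k_max = floor(213.5) = 213.

213


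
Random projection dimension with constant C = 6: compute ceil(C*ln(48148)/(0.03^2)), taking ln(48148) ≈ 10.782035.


ln(48148) ≈ 10.782035.
eps^2 = 0.03^2 = 0.0009.
C*ln(N)/eps^2 ≈ 6*10.782035/0.0009 ≈ 71880.2333.
m = ceil(71880.2333) = 71881.

71881


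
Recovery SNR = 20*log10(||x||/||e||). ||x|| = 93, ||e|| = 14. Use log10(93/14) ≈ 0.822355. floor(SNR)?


||x||/||e|| = 93/14.
log10(93/14) ≈ 0.822355.
20*log10(||x||/||e||) ≈ 20*0.822355 = 16.4471.
floor(16.4471) = 16.

16


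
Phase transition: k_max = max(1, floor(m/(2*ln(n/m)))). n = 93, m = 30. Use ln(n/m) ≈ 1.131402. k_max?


n/m = 93/30 = 31/10.
ln(n/m) ≈ 1.131402.
2*ln(n/m) ≈ 2.262804.
m/(2*ln(n/m)) ≈ 30/2.262804 ≈ 13.2579.
floor = 13.
k_max = max(1, 13) = 13.

13


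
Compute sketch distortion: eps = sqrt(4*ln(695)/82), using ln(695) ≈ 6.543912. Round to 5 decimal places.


ln(695) ≈ 6.543912.
4*ln(N)/m ≈ 4*6.543912/82 ≈ 0.31921522.
eps = sqrt(0.31921522) ≈ 0.5649913 ≈ 0.56499.

0.56499


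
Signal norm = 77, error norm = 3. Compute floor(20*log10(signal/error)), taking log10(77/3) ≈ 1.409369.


||x||/||e|| = 77/3.
log10(77/3) ≈ 1.409369.
20*log10(||x||/||e||) ≈ 20*1.409369 = 28.18738.
floor(28.18738) = 28.

28


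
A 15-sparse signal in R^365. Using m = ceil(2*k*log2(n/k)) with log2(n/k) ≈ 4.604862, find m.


log2(n/k) = log2(365/15) ≈ 4.604862.
2*k*log2(n/k) ≈ 2*15*4.604862 = 138.14586.
m = ceil(138.14586) = 139.

139


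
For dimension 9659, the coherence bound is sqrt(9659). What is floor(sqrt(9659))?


98^2 = 9604 <= 9659 < 9801 = 99^2, so 98 <= sqrt(9659) < 99.
floor(sqrt(9659)) = 98.

98


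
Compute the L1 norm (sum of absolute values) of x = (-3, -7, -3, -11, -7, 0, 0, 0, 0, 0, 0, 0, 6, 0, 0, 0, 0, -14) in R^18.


Non-zero entries: [(0, -3), (1, -7), (2, -3), (3, -11), (4, -7), (12, 6), (17, -14)]
Absolute values: [3, 7, 3, 11, 7, 6, 14]
||x||_1 = sum = 51.

51


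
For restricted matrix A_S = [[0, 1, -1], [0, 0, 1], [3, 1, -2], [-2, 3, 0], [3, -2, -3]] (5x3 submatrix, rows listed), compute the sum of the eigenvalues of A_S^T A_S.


Sum of eigenvalues of A_S^T A_S = trace(A_S^T A_S) = sum of squared column norms of A_S.
A_S^T A_S diagonal: [22, 15, 15].
trace = 22 + 15 + 15 = 52.

52


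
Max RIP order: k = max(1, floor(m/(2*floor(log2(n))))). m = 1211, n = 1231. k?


floor(log2(1231)) = 10.
2*10 = 20.
m/(2*floor(log2(n))) = 1211/20 ≈ 60.55.
floor = 60.
k = max(1, 60) = 60.

60


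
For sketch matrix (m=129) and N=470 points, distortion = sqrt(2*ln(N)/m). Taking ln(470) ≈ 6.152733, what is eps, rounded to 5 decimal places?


ln(470) ≈ 6.152733.
2*ln(N)/m ≈ 2*6.152733/129 ≈ 0.09539121.
eps = sqrt(0.09539121) ≈ 0.3088547 ≈ 0.30885.

0.30885


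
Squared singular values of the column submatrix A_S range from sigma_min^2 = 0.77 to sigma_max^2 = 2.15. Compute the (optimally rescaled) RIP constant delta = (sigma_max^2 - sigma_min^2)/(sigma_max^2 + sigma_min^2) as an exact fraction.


lambda_max - lambda_min = 2.15 - 0.77 = 1.38.
lambda_max + lambda_min = 2.15 + 0.77 = 2.92.
delta = 1.38/2.92 = 138/292 = 69/146.

69/146


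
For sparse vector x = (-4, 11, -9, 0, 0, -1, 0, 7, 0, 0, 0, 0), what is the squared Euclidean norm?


Non-zero entries: [(0, -4), (1, 11), (2, -9), (5, -1), (7, 7)]
Squares: [16, 121, 81, 1, 49]
||x||_2^2 = sum = 268.

268


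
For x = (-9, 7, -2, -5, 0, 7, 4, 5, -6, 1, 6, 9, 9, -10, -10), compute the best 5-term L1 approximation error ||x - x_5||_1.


Sorted |x_i| descending: [10, 10, 9, 9, 9, 7, 7, 6, 6, 5, 5, 4, 2, 1, 0]
Keep top 5: [10, 10, 9, 9, 9]
Tail entries: [7, 7, 6, 6, 5, 5, 4, 2, 1, 0]
L1 error = sum of tail = 43.

43


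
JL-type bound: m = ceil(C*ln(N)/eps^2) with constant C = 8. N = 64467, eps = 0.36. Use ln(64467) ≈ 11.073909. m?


ln(64467) ≈ 11.073909.
eps^2 = 0.36^2 = 0.1296.
C*ln(N)/eps^2 ≈ 8*11.073909/0.1296 ≈ 683.5746.
m = ceil(683.5746) = 684.

684


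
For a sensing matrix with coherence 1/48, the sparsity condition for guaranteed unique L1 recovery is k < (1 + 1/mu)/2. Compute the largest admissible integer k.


1/mu = 48.
1 + 1/mu = 49.
(1 + 1/mu)/2 = 24.5 is not an integer, so k_max = floor(24.5) = 24.

24


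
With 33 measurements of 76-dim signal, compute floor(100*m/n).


100*m/n = 100*33/76 ≈ 43.4211.
floor = 43.

43


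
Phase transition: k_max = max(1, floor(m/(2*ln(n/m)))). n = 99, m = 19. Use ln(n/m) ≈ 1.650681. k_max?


n/m = 99/19.
ln(n/m) ≈ 1.650681.
2*ln(n/m) ≈ 3.301362.
m/(2*ln(n/m)) ≈ 19/3.301362 ≈ 5.7552.
floor = 5.
k_max = max(1, 5) = 5.

5


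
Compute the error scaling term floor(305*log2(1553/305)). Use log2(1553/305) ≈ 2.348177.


log2(n/k) = log2(1553/305) ≈ 2.348177.
k*log2(n/k) ≈ 305*2.348177 = 716.193985.
floor(716.193985) = 716.

716


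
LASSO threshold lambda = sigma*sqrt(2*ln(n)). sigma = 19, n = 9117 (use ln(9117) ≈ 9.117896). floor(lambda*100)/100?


ln(9117) ≈ 9.117896.
2*ln(n) ≈ 18.235792.
sqrt(2*ln(n)) ≈ sqrt(18.235792) ≈ 4.270339.
lambda ≈ 19*4.270339 = 81.136441.
floor(lambda*100)/100 = 81.13.

81.13


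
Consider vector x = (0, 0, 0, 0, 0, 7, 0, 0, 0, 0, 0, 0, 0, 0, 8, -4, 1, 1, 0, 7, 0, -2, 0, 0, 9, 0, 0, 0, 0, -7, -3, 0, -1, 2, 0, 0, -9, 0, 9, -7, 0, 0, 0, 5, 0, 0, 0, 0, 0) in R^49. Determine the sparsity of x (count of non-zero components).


Non-zero positions: [5, 14, 15, 16, 17, 19, 21, 24, 29, 30, 32, 33, 36, 38, 39, 43].
Sparsity = 16.

16


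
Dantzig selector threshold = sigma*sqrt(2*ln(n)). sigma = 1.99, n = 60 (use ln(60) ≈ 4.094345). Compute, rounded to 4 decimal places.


ln(60) ≈ 4.094345.
2*ln(n) ≈ 8.18869.
sqrt(2*ln(n)) ≈ sqrt(8.18869) ≈ 2.861589.
threshold ≈ 1.99*2.861589 = 5.69456211 ≈ 5.6946.

5.6946


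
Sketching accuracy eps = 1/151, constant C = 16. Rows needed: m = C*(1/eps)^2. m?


1/eps = 151.
(1/eps)^2 = 22801.
m = 16*22801 = 364816.

364816


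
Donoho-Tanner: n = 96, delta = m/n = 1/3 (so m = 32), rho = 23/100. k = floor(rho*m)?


m = 1/3*96 = 32.
rho = 23/100.
rho*m = 23/100*32 = 7.36.
k = floor(7.36) = 7.

7


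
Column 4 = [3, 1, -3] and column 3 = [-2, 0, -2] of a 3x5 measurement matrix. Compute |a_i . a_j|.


Inner product: 3*-2 + 1*0 + -3*-2
Products: [-6, 0, 6]
Sum = 0.
|dot| = 0.

0


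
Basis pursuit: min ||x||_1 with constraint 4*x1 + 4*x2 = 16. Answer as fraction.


Axis intercepts:
  x1 = 4, x2 = 0: L1 = 4
  x1 = 0, x2 = 4: L1 = 4
x* = (4, 0)
||x*||_1 = 4.

4


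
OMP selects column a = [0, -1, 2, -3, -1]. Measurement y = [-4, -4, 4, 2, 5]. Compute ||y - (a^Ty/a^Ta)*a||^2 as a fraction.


a^T a = 15.
a^T y = 1.
coeff = 1/15 = 1/15.
||r||^2 = 1154/15.

1154/15


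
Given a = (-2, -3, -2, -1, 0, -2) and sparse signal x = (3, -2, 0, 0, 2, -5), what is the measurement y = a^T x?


Non-zero terms: ['-2*3', '-3*-2', '0*2', '-2*-5']
Products: [-6, 6, 0, 10]
y = sum = 10.

10


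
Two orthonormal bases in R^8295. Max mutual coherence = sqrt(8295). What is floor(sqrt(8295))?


91^2 = 8281 <= 8295 < 8464 = 92^2, so 91 <= sqrt(8295) < 92.
floor(sqrt(8295)) = 91.

91


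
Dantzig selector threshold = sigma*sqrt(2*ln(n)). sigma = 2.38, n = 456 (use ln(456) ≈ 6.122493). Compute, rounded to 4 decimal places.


ln(456) ≈ 6.122493.
2*ln(n) ≈ 12.244986.
sqrt(2*ln(n)) ≈ sqrt(12.244986) ≈ 3.499284.
threshold ≈ 2.38*3.499284 = 8.32829592 ≈ 8.3283.

8.3283


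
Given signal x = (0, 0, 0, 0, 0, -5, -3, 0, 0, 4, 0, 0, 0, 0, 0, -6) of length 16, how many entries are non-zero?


Non-zero positions: [5, 6, 9, 15].
Sparsity = 4.

4


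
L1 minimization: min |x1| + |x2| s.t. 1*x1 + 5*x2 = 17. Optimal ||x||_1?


Axis intercepts:
  x1 = 17, x2 = 0: L1 = 17
  x1 = 0, x2 = 17/5: L1 = 17/5
x* = (0, 17/5)
||x*||_1 = 17/5.

17/5


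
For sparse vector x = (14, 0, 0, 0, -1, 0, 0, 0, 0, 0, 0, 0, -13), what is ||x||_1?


Non-zero entries: [(0, 14), (4, -1), (12, -13)]
Absolute values: [14, 1, 13]
||x||_1 = sum = 28.

28


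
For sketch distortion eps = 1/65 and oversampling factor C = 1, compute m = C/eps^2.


1/eps = 65.
(1/eps)^2 = 4225.
m = 1*4225 = 4225.

4225


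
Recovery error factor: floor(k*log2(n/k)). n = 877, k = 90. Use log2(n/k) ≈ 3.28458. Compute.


log2(n/k) = log2(877/90) ≈ 3.28458.
k*log2(n/k) ≈ 90*3.28458 = 295.6122.
floor(295.6122) = 295.

295


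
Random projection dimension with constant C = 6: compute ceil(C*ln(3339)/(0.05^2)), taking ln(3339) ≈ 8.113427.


ln(3339) ≈ 8.113427.
eps^2 = 0.05^2 = 0.0025.
C*ln(N)/eps^2 ≈ 6*8.113427/0.0025 ≈ 19472.2248.
m = ceil(19472.2248) = 19473.

19473


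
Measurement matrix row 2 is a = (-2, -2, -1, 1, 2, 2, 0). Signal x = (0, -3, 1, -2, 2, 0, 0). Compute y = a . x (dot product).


Non-zero terms: ['-2*-3', '-1*1', '1*-2', '2*2']
Products: [6, -1, -2, 4]
y = sum = 7.

7


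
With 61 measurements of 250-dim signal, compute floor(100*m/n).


100*m/n = 100*61/250 ≈ 24.4.
floor = 24.

24


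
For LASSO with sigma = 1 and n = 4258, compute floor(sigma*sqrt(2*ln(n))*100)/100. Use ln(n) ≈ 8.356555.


ln(4258) ≈ 8.356555.
2*ln(n) ≈ 16.71311.
sqrt(2*ln(n)) ≈ sqrt(16.71311) ≈ 4.088167.
lambda ≈ 1*4.088167 = 4.088167.
floor(lambda*100)/100 = 4.08.

4.08


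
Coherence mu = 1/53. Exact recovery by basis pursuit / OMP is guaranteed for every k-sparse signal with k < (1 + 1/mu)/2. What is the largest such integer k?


1/mu = 53.
1 + 1/mu = 54.
(1 + 1/mu)/2 = 27 is an integer and the inequality is strict, so k_max = 27 - 1 = 26.

26


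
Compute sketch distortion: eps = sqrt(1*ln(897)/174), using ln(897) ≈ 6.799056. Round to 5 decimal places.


ln(897) ≈ 6.799056.
1*ln(N)/m ≈ 1*6.799056/174 ≈ 0.03907503.
eps = sqrt(0.03907503) ≈ 0.197674 ≈ 0.19767.

0.19767


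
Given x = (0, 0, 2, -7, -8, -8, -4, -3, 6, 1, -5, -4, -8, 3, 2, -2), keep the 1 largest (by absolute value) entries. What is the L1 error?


Sorted |x_i| descending: [8, 8, 8, 7, 6, 5, 4, 4, 3, 3, 2, 2, 2, 1, 0, 0]
Keep top 1: [8]
Tail entries: [8, 8, 7, 6, 5, 4, 4, 3, 3, 2, 2, 2, 1, 0, 0]
L1 error = sum of tail = 55.

55


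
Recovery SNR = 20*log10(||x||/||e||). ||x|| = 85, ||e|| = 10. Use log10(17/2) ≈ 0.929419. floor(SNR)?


||x||/||e|| = 85/10 = 17/2.
log10(17/2) ≈ 0.929419.
20*log10(||x||/||e||) ≈ 20*0.929419 = 18.58838.
floor(18.58838) = 18.

18


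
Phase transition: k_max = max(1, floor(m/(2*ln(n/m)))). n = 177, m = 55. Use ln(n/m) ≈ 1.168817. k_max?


n/m = 177/55.
ln(n/m) ≈ 1.168817.
2*ln(n/m) ≈ 2.337634.
m/(2*ln(n/m)) ≈ 55/2.337634 ≈ 23.5281.
floor = 23.
k_max = max(1, 23) = 23.

23


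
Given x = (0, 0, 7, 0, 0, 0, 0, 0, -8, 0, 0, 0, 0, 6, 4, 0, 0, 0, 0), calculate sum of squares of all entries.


Non-zero entries: [(2, 7), (8, -8), (13, 6), (14, 4)]
Squares: [49, 64, 36, 16]
||x||_2^2 = sum = 165.

165


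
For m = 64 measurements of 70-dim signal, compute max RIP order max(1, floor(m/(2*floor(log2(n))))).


floor(log2(70)) = 6.
2*6 = 12.
m/(2*floor(log2(n))) = 64/12 ≈ 5.3333.
floor = 5.
k = max(1, 5) = 5.

5


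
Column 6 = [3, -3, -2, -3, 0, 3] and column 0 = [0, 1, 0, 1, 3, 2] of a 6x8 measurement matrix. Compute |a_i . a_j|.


Inner product: 3*0 + -3*1 + -2*0 + -3*1 + 0*3 + 3*2
Products: [0, -3, 0, -3, 0, 6]
Sum = 0.
|dot| = 0.

0


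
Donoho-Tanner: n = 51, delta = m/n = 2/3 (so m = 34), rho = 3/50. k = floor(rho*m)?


m = 2/3*51 = 34.
rho = 3/50.
rho*m = 3/50*34 = 2.04.
k = floor(2.04) = 2.

2


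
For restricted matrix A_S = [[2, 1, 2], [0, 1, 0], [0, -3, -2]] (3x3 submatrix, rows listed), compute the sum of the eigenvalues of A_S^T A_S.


Sum of eigenvalues of A_S^T A_S = trace(A_S^T A_S) = sum of squared column norms of A_S.
A_S^T A_S diagonal: [4, 11, 8].
trace = 4 + 11 + 8 = 23.

23


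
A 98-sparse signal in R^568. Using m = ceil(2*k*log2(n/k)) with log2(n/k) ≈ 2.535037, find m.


log2(n/k) = log2(568/98) ≈ 2.535037.
2*k*log2(n/k) ≈ 2*98*2.535037 = 496.867252.
m = ceil(496.867252) = 497.

497


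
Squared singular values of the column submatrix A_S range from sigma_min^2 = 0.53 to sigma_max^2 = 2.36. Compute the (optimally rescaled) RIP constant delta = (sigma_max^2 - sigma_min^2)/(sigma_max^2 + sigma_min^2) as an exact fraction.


lambda_max - lambda_min = 2.36 - 0.53 = 1.83.
lambda_max + lambda_min = 2.36 + 0.53 = 2.89.
delta = 1.83/2.89 = 183/289.

183/289


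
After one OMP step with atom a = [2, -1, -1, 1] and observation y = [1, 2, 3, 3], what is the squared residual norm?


a^T a = 7.
a^T y = 0.
coeff = 0/7 = 0.
||r||^2 = 23.

23


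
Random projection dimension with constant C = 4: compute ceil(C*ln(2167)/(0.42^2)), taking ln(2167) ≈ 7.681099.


ln(2167) ≈ 7.681099.
eps^2 = 0.42^2 = 0.1764.
C*ln(N)/eps^2 ≈ 4*7.681099/0.1764 ≈ 174.1746.
m = ceil(174.1746) = 175.

175


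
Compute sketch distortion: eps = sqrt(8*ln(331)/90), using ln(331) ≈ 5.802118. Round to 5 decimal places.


ln(331) ≈ 5.802118.
8*ln(N)/m ≈ 8*5.802118/90 ≈ 0.51574382.
eps = sqrt(0.51574382) ≈ 0.7181531 ≈ 0.71815.

0.71815


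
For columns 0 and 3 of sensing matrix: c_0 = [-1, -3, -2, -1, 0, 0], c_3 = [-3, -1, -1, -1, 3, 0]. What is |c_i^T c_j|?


Inner product: -1*-3 + -3*-1 + -2*-1 + -1*-1 + 0*3 + 0*0
Products: [3, 3, 2, 1, 0, 0]
Sum = 9.
|dot| = 9.

9


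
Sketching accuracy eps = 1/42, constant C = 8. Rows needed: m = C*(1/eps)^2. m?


1/eps = 42.
(1/eps)^2 = 1764.
m = 8*1764 = 14112.

14112


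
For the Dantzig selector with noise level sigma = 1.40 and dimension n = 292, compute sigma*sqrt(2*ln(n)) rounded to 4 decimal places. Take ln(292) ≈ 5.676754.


ln(292) ≈ 5.676754.
2*ln(n) ≈ 11.353508.
sqrt(2*ln(n)) ≈ sqrt(11.353508) ≈ 3.369497.
threshold ≈ 1.40*3.369497 = 4.7172958 ≈ 4.7173.

4.7173


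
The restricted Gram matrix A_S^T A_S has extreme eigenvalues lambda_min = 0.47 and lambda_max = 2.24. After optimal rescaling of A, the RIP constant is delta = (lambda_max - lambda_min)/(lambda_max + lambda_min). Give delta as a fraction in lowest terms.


lambda_max - lambda_min = 2.24 - 0.47 = 1.77.
lambda_max + lambda_min = 2.24 + 0.47 = 2.71.
delta = 1.77/2.71 = 177/271.

177/271


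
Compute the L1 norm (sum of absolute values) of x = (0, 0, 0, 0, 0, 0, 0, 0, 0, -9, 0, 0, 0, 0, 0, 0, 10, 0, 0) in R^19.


Non-zero entries: [(9, -9), (16, 10)]
Absolute values: [9, 10]
||x||_1 = sum = 19.

19


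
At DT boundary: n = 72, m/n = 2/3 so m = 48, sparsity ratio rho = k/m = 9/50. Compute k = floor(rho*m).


m = 2/3*72 = 48.
rho = 9/50.
rho*m = 9/50*48 = 8.64.
k = floor(8.64) = 8.

8


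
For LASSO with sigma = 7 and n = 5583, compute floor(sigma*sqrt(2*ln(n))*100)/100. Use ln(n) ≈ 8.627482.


ln(5583) ≈ 8.627482.
2*ln(n) ≈ 17.254964.
sqrt(2*ln(n)) ≈ sqrt(17.254964) ≈ 4.153909.
lambda ≈ 7*4.153909 = 29.077363.
floor(lambda*100)/100 = 29.07.

29.07


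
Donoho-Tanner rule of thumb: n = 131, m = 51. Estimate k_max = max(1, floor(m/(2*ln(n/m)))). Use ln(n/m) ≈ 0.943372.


n/m = 131/51.
ln(n/m) ≈ 0.943372.
2*ln(n/m) ≈ 1.886744.
m/(2*ln(n/m)) ≈ 51/1.886744 ≈ 27.0307.
floor = 27.
k_max = max(1, 27) = 27.

27


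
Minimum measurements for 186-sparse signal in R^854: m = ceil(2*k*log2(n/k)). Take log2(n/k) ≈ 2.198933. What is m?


log2(n/k) = log2(854/186) ≈ 2.198933.
2*k*log2(n/k) ≈ 2*186*2.198933 = 818.003076.
m = ceil(818.003076) = 819.

819


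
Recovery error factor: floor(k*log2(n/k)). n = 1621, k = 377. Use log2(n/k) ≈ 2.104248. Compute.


log2(n/k) = log2(1621/377) ≈ 2.104248.
k*log2(n/k) ≈ 377*2.104248 = 793.301496.
floor(793.301496) = 793.

793


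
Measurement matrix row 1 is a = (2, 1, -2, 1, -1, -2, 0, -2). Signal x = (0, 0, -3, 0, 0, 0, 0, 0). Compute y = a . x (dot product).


Non-zero terms: ['-2*-3']
Products: [6]
y = sum = 6.

6


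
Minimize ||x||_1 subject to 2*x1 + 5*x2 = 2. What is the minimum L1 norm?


Axis intercepts:
  x1 = 1, x2 = 0: L1 = 1
  x1 = 0, x2 = 2/5: L1 = 2/5
x* = (0, 2/5)
||x*||_1 = 2/5.

2/5


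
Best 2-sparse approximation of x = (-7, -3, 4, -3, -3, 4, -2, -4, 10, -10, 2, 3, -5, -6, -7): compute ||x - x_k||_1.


Sorted |x_i| descending: [10, 10, 7, 7, 6, 5, 4, 4, 4, 3, 3, 3, 3, 2, 2]
Keep top 2: [10, 10]
Tail entries: [7, 7, 6, 5, 4, 4, 4, 3, 3, 3, 3, 2, 2]
L1 error = sum of tail = 53.

53


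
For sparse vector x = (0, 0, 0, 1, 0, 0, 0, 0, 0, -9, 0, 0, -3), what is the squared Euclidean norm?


Non-zero entries: [(3, 1), (9, -9), (12, -3)]
Squares: [1, 81, 9]
||x||_2^2 = sum = 91.

91


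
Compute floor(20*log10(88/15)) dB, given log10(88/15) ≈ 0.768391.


||x||/||e|| = 88/15.
log10(88/15) ≈ 0.768391.
20*log10(||x||/||e||) ≈ 20*0.768391 = 15.36782.
floor(15.36782) = 15.

15


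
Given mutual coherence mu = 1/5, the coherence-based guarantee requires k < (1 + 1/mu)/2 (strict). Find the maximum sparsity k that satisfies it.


1/mu = 5.
1 + 1/mu = 6.
(1 + 1/mu)/2 = 3 is an integer and the inequality is strict, so k_max = 3 - 1 = 2.

2


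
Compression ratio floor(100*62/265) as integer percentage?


100*m/n = 100*62/265 ≈ 23.3962.
floor = 23.

23


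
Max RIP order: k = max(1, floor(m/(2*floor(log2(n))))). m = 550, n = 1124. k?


floor(log2(1124)) = 10.
2*10 = 20.
m/(2*floor(log2(n))) = 550/20 ≈ 27.5.
floor = 27.
k = max(1, 27) = 27.

27


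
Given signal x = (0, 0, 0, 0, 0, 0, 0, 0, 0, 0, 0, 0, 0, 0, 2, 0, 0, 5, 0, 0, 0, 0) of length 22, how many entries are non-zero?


Non-zero positions: [14, 17].
Sparsity = 2.

2


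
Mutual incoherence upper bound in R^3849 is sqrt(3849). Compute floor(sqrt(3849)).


62^2 = 3844 <= 3849 < 3969 = 63^2, so 62 <= sqrt(3849) < 63.
floor(sqrt(3849)) = 62.

62


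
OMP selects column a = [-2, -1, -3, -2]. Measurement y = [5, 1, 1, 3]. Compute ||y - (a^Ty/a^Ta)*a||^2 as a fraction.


a^T a = 18.
a^T y = -20.
coeff = -20/18 = -10/9.
||r||^2 = 124/9.

124/9


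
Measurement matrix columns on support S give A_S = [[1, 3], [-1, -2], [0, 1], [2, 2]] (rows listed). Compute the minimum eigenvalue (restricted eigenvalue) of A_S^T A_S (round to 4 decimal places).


A_S^T A_S = [[6, 9], [9, 18]].
trace = 24.
det = 27.
disc = trace^2 - 4*det = 576 - 4*27 = 468.
sqrt(468) ≈ 21.633308.
lam_min = (24 - sqrt(468))/2 ≈ (24 - 21.633308)/2 = 1.183346 ≈ 1.1833.

1.1833


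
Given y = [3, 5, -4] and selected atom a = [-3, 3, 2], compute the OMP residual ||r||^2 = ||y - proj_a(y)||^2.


a^T a = 22.
a^T y = -2.
coeff = -2/22 = -1/11.
||r||^2 = 548/11.

548/11


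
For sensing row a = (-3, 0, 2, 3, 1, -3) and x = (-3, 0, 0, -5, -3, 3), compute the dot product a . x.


Non-zero terms: ['-3*-3', '3*-5', '1*-3', '-3*3']
Products: [9, -15, -3, -9]
y = sum = -18.

-18


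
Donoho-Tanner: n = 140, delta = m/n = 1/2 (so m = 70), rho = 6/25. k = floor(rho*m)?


m = 1/2*140 = 70.
rho = 6/25.
rho*m = 6/25*70 = 16.8.
k = floor(16.8) = 16.

16


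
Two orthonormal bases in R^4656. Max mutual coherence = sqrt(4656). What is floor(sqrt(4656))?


68^2 = 4624 <= 4656 < 4761 = 69^2, so 68 <= sqrt(4656) < 69.
floor(sqrt(4656)) = 68.

68


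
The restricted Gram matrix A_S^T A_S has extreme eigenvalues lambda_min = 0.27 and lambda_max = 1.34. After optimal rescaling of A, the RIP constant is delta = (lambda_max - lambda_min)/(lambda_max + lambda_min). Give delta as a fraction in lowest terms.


lambda_max - lambda_min = 1.34 - 0.27 = 1.07.
lambda_max + lambda_min = 1.34 + 0.27 = 1.61.
delta = 1.07/1.61 = 107/161.

107/161


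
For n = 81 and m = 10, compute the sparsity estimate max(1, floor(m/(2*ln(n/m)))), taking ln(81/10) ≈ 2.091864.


n/m = 81/10.
ln(n/m) ≈ 2.091864.
2*ln(n/m) ≈ 4.183728.
m/(2*ln(n/m)) ≈ 10/4.183728 ≈ 2.3902.
floor = 2.
k_max = max(1, 2) = 2.

2


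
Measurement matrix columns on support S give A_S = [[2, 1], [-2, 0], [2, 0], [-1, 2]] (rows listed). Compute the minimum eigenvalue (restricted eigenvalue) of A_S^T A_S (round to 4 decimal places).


A_S^T A_S = [[13, 0], [0, 5]].
trace = 18.
det = 65.
disc = trace^2 - 4*det = 324 - 4*65 = 64.
sqrt(64) = 8.
lam_min = (18 - 8)/2 = 5 = 5.0000.

5.0000


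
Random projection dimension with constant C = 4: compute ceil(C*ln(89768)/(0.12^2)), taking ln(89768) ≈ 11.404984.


ln(89768) ≈ 11.404984.
eps^2 = 0.12^2 = 0.0144.
C*ln(N)/eps^2 ≈ 4*11.404984/0.0144 ≈ 3168.0511.
m = ceil(3168.0511) = 3169.

3169


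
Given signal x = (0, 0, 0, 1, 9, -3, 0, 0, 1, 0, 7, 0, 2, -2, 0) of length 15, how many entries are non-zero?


Non-zero positions: [3, 4, 5, 8, 10, 12, 13].
Sparsity = 7.

7


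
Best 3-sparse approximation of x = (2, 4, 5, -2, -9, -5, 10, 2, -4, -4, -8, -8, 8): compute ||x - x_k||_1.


Sorted |x_i| descending: [10, 9, 8, 8, 8, 5, 5, 4, 4, 4, 2, 2, 2]
Keep top 3: [10, 9, 8]
Tail entries: [8, 8, 5, 5, 4, 4, 4, 2, 2, 2]
L1 error = sum of tail = 44.

44


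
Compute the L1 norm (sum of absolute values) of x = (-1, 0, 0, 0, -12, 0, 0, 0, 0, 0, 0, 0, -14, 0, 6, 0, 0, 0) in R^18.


Non-zero entries: [(0, -1), (4, -12), (12, -14), (14, 6)]
Absolute values: [1, 12, 14, 6]
||x||_1 = sum = 33.

33


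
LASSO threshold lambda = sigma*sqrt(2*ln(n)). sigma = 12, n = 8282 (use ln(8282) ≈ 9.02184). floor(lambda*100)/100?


ln(8282) ≈ 9.02184.
2*ln(n) ≈ 18.04368.
sqrt(2*ln(n)) ≈ sqrt(18.04368) ≈ 4.247785.
lambda ≈ 12*4.247785 = 50.97342.
floor(lambda*100)/100 = 50.97.

50.97


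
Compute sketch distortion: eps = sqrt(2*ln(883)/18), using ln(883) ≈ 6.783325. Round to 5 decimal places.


ln(883) ≈ 6.783325.
2*ln(N)/m ≈ 2*6.783325/18 ≈ 0.75370278.
eps = sqrt(0.75370278) ≈ 0.8681606 ≈ 0.86816.

0.86816


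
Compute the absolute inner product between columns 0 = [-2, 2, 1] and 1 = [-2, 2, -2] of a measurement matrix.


Inner product: -2*-2 + 2*2 + 1*-2
Products: [4, 4, -2]
Sum = 6.
|dot| = 6.

6


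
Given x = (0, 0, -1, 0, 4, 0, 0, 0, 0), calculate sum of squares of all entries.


Non-zero entries: [(2, -1), (4, 4)]
Squares: [1, 16]
||x||_2^2 = sum = 17.

17


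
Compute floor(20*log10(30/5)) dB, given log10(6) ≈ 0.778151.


||x||/||e|| = 30/5 = 6.
log10(6) ≈ 0.778151.
20*log10(||x||/||e||) ≈ 20*0.778151 = 15.56302.
floor(15.56302) = 15.

15


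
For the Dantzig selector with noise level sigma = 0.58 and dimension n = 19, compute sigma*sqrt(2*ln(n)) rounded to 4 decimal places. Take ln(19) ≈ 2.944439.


ln(19) ≈ 2.944439.
2*ln(n) ≈ 5.888878.
sqrt(2*ln(n)) ≈ sqrt(5.888878) ≈ 2.426701.
threshold ≈ 0.58*2.426701 = 1.40748658 ≈ 1.4075.

1.4075


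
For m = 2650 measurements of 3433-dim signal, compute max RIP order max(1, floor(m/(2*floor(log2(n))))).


floor(log2(3433)) = 11.
2*11 = 22.
m/(2*floor(log2(n))) = 2650/22 ≈ 120.4545.
floor = 120.
k = max(1, 120) = 120.

120


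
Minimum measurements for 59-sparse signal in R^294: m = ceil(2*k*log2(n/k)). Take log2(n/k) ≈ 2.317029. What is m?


log2(n/k) = log2(294/59) ≈ 2.317029.
2*k*log2(n/k) ≈ 2*59*2.317029 = 273.409422.
m = ceil(273.409422) = 274.

274


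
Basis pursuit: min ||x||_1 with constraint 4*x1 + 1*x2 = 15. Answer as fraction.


Axis intercepts:
  x1 = 15/4, x2 = 0: L1 = 15/4
  x1 = 0, x2 = 15: L1 = 15
x* = (15/4, 0)
||x*||_1 = 15/4.

15/4


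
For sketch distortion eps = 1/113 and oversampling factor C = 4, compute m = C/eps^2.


1/eps = 113.
(1/eps)^2 = 12769.
m = 4*12769 = 51076.

51076


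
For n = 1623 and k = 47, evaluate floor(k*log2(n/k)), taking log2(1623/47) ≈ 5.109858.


log2(n/k) = log2(1623/47) ≈ 5.109858.
k*log2(n/k) ≈ 47*5.109858 = 240.163326.
floor(240.163326) = 240.

240


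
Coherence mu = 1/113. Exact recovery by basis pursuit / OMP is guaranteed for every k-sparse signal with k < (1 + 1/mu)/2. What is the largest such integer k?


1/mu = 113.
1 + 1/mu = 114.
(1 + 1/mu)/2 = 57 is an integer and the inequality is strict, so k_max = 57 - 1 = 56.

56


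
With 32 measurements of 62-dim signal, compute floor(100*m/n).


100*m/n = 100*32/62 ≈ 51.6129.
floor = 51.

51


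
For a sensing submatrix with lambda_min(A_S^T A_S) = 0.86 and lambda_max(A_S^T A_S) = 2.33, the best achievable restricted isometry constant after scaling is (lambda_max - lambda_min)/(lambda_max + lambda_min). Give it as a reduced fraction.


lambda_max - lambda_min = 2.33 - 0.86 = 1.47.
lambda_max + lambda_min = 2.33 + 0.86 = 3.19.
delta = 1.47/3.19 = 147/319.

147/319


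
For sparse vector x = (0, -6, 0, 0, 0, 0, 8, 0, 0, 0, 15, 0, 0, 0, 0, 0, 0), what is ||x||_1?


Non-zero entries: [(1, -6), (6, 8), (10, 15)]
Absolute values: [6, 8, 15]
||x||_1 = sum = 29.

29


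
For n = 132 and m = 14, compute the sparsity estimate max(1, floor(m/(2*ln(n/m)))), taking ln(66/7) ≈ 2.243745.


n/m = 132/14 = 66/7.
ln(n/m) ≈ 2.243745.
2*ln(n/m) ≈ 4.48749.
m/(2*ln(n/m)) ≈ 14/4.48749 ≈ 3.1198.
floor = 3.
k_max = max(1, 3) = 3.

3


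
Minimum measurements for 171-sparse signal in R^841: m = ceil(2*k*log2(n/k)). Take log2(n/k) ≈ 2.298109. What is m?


log2(n/k) = log2(841/171) ≈ 2.298109.
2*k*log2(n/k) ≈ 2*171*2.298109 = 785.953278.
m = ceil(785.953278) = 786.

786


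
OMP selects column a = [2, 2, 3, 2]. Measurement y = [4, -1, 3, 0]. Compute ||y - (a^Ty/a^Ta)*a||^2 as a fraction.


a^T a = 21.
a^T y = 15.
coeff = 15/21 = 5/7.
||r||^2 = 107/7.

107/7


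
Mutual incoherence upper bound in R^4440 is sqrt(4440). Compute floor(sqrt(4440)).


66^2 = 4356 <= 4440 < 4489 = 67^2, so 66 <= sqrt(4440) < 67.
floor(sqrt(4440)) = 66.

66


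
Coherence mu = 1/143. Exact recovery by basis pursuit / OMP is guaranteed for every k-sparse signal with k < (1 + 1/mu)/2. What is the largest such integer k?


1/mu = 143.
1 + 1/mu = 144.
(1 + 1/mu)/2 = 72 is an integer and the inequality is strict, so k_max = 72 - 1 = 71.

71


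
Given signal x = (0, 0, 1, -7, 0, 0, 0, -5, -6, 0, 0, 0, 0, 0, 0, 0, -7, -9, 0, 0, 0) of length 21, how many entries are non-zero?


Non-zero positions: [2, 3, 7, 8, 16, 17].
Sparsity = 6.

6


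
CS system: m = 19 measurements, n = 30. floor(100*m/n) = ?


100*m/n = 100*19/30 ≈ 63.3333.
floor = 63.

63


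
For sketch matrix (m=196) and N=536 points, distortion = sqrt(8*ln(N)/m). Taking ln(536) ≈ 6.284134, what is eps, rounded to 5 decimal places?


ln(536) ≈ 6.284134.
8*ln(N)/m ≈ 8*6.284134/196 ≈ 0.25649527.
eps = sqrt(0.25649527) ≈ 0.5064536 ≈ 0.50645.

0.50645


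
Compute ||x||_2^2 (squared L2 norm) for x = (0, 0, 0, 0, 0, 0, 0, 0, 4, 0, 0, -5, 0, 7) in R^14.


Non-zero entries: [(8, 4), (11, -5), (13, 7)]
Squares: [16, 25, 49]
||x||_2^2 = sum = 90.

90


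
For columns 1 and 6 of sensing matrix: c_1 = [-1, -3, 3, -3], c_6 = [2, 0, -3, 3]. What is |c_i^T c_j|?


Inner product: -1*2 + -3*0 + 3*-3 + -3*3
Products: [-2, 0, -9, -9]
Sum = -20.
|dot| = 20.

20


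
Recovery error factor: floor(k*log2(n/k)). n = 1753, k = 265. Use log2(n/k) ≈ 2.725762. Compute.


log2(n/k) = log2(1753/265) ≈ 2.725762.
k*log2(n/k) ≈ 265*2.725762 = 722.32693.
floor(722.32693) = 722.

722


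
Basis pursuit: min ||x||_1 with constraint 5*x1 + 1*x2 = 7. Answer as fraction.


Axis intercepts:
  x1 = 7/5, x2 = 0: L1 = 7/5
  x1 = 0, x2 = 7: L1 = 7
x* = (7/5, 0)
||x*||_1 = 7/5.

7/5


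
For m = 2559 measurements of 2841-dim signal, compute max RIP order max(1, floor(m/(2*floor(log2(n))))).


floor(log2(2841)) = 11.
2*11 = 22.
m/(2*floor(log2(n))) = 2559/22 ≈ 116.3182.
floor = 116.
k = max(1, 116) = 116.

116


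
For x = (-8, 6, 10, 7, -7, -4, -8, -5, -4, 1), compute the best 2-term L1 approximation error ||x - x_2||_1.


Sorted |x_i| descending: [10, 8, 8, 7, 7, 6, 5, 4, 4, 1]
Keep top 2: [10, 8]
Tail entries: [8, 7, 7, 6, 5, 4, 4, 1]
L1 error = sum of tail = 42.

42


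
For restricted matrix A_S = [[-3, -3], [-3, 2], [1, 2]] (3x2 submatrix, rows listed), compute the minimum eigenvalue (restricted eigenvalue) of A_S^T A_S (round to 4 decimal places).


A_S^T A_S = [[19, 5], [5, 17]].
trace = 36.
det = 298.
disc = trace^2 - 4*det = 1296 - 4*298 = 104.
sqrt(104) ≈ 10.198039.
lam_min = (36 - sqrt(104))/2 ≈ (36 - 10.198039)/2 = 12.9009805 ≈ 12.9010.

12.9010


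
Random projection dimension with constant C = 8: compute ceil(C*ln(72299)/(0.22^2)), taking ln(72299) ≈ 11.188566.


ln(72299) ≈ 11.188566.
eps^2 = 0.22^2 = 0.0484.
C*ln(N)/eps^2 ≈ 8*11.188566/0.0484 ≈ 1849.3498.
m = ceil(1849.3498) = 1850.

1850


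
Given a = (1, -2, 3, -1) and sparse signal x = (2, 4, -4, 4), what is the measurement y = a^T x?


Non-zero terms: ['1*2', '-2*4', '3*-4', '-1*4']
Products: [2, -8, -12, -4]
y = sum = -22.

-22


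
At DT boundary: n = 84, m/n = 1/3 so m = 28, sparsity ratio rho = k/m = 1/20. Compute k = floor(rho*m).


m = 1/3*84 = 28.
rho = 1/20.
rho*m = 1/20*28 = 1.4.
k = floor(1.4) = 1.

1


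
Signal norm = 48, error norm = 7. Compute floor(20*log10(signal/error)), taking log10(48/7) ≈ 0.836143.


||x||/||e|| = 48/7.
log10(48/7) ≈ 0.836143.
20*log10(||x||/||e||) ≈ 20*0.836143 = 16.72286.
floor(16.72286) = 16.

16


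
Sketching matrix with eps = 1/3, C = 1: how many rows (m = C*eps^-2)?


1/eps = 3.
(1/eps)^2 = 9.
m = 1*9 = 9.

9


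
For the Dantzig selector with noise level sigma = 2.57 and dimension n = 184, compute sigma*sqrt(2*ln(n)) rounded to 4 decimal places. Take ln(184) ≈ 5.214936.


ln(184) ≈ 5.214936.
2*ln(n) ≈ 10.429872.
sqrt(2*ln(n)) ≈ sqrt(10.429872) ≈ 3.229531.
threshold ≈ 2.57*3.229531 = 8.29989467 ≈ 8.2999.

8.2999


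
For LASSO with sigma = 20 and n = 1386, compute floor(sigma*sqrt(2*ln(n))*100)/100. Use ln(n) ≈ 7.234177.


ln(1386) ≈ 7.234177.
2*ln(n) ≈ 14.468354.
sqrt(2*ln(n)) ≈ sqrt(14.468354) ≈ 3.803729.
lambda ≈ 20*3.803729 = 76.07458.
floor(lambda*100)/100 = 76.07.

76.07


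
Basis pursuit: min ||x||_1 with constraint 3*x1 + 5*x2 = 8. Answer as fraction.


Axis intercepts:
  x1 = 8/3, x2 = 0: L1 = 8/3
  x1 = 0, x2 = 8/5: L1 = 8/5
x* = (0, 8/5)
||x*||_1 = 8/5.

8/5


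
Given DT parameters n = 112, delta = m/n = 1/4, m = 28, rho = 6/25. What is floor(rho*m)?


m = 1/4*112 = 28.
rho = 6/25.
rho*m = 6/25*28 = 6.72.
k = floor(6.72) = 6.

6


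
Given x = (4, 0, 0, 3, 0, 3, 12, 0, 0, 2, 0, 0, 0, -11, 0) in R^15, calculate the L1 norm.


Non-zero entries: [(0, 4), (3, 3), (5, 3), (6, 12), (9, 2), (13, -11)]
Absolute values: [4, 3, 3, 12, 2, 11]
||x||_1 = sum = 35.

35


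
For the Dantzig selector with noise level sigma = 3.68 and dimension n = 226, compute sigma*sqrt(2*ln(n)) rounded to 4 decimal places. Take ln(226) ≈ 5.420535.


ln(226) ≈ 5.420535.
2*ln(n) ≈ 10.84107.
sqrt(2*ln(n)) ≈ sqrt(10.84107) ≈ 3.292578.
threshold ≈ 3.68*3.292578 = 12.11668704 ≈ 12.1167.

12.1167


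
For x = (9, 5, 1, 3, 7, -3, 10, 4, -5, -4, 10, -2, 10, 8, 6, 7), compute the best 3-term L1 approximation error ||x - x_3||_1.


Sorted |x_i| descending: [10, 10, 10, 9, 8, 7, 7, 6, 5, 5, 4, 4, 3, 3, 2, 1]
Keep top 3: [10, 10, 10]
Tail entries: [9, 8, 7, 7, 6, 5, 5, 4, 4, 3, 3, 2, 1]
L1 error = sum of tail = 64.

64


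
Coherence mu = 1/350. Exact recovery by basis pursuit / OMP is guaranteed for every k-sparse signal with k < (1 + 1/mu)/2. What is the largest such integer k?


1/mu = 350.
1 + 1/mu = 351.
(1 + 1/mu)/2 = 175.5 is not an integer, so k_max = floor(175.5) = 175.

175


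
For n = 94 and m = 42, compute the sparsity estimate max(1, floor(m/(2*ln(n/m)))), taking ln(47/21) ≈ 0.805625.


n/m = 94/42 = 47/21.
ln(n/m) ≈ 0.805625.
2*ln(n/m) ≈ 1.61125.
m/(2*ln(n/m)) ≈ 42/1.61125 ≈ 26.0667.
floor = 26.
k_max = max(1, 26) = 26.

26


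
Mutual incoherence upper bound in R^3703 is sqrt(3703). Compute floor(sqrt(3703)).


60^2 = 3600 <= 3703 < 3721 = 61^2, so 60 <= sqrt(3703) < 61.
floor(sqrt(3703)) = 60.

60


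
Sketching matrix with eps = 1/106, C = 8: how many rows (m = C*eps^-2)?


1/eps = 106.
(1/eps)^2 = 11236.
m = 8*11236 = 89888.

89888


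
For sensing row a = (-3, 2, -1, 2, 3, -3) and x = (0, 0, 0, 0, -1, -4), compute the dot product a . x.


Non-zero terms: ['3*-1', '-3*-4']
Products: [-3, 12]
y = sum = 9.

9


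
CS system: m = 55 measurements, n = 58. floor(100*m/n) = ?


100*m/n = 100*55/58 ≈ 94.8276.
floor = 94.

94


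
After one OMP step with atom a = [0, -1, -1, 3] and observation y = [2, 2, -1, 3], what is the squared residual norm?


a^T a = 11.
a^T y = 8.
coeff = 8/11 = 8/11.
||r||^2 = 134/11.

134/11


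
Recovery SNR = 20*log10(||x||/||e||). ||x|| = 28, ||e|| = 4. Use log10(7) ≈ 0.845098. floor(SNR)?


||x||/||e|| = 28/4 = 7.
log10(7) ≈ 0.845098.
20*log10(||x||/||e||) ≈ 20*0.845098 = 16.90196.
floor(16.90196) = 16.

16


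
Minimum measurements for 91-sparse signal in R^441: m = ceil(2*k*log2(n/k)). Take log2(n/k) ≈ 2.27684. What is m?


log2(n/k) = log2(441/91) ≈ 2.27684.
2*k*log2(n/k) ≈ 2*91*2.27684 = 414.38488.
m = ceil(414.38488) = 415.

415


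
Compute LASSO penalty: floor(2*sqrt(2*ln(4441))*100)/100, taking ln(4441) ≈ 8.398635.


ln(4441) ≈ 8.398635.
2*ln(n) ≈ 16.79727.
sqrt(2*ln(n)) ≈ sqrt(16.79727) ≈ 4.098447.
lambda ≈ 2*4.098447 = 8.196894.
floor(lambda*100)/100 = 8.19.

8.19


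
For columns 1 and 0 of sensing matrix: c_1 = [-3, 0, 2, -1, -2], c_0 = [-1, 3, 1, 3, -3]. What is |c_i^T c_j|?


Inner product: -3*-1 + 0*3 + 2*1 + -1*3 + -2*-3
Products: [3, 0, 2, -3, 6]
Sum = 8.
|dot| = 8.

8


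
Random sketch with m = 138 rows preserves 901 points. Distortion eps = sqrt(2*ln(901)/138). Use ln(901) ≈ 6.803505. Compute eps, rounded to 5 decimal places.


ln(901) ≈ 6.803505.
2*ln(N)/m ≈ 2*6.803505/138 ≈ 0.09860152.
eps = sqrt(0.09860152) ≈ 0.3140088 ≈ 0.31401.

0.31401


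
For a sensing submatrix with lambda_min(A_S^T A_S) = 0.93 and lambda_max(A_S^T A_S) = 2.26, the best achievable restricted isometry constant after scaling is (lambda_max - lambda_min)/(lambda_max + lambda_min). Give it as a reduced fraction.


lambda_max - lambda_min = 2.26 - 0.93 = 1.33.
lambda_max + lambda_min = 2.26 + 0.93 = 3.19.
delta = 1.33/3.19 = 133/319.

133/319


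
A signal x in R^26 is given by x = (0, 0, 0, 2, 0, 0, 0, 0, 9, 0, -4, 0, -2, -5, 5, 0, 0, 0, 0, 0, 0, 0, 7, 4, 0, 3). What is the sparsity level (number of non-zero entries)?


Non-zero positions: [3, 8, 10, 12, 13, 14, 22, 23, 25].
Sparsity = 9.

9


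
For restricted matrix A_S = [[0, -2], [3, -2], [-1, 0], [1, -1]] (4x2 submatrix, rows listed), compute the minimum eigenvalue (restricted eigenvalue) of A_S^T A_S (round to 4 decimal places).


A_S^T A_S = [[11, -7], [-7, 9]].
trace = 20.
det = 50.
disc = trace^2 - 4*det = 400 - 4*50 = 200.
sqrt(200) ≈ 14.142136.
lam_min = (20 - sqrt(200))/2 ≈ (20 - 14.142136)/2 = 2.928932 ≈ 2.9289.

2.9289


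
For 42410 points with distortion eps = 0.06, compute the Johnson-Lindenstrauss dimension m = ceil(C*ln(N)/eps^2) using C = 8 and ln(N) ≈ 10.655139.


ln(42410) ≈ 10.655139.
eps^2 = 0.06^2 = 0.0036.
C*ln(N)/eps^2 ≈ 8*10.655139/0.0036 ≈ 23678.0867.
m = ceil(23678.0867) = 23679.

23679
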